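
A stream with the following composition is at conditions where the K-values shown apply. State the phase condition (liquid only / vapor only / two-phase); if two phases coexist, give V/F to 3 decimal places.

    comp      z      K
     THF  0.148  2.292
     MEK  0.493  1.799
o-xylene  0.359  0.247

ΣzᵢKᵢ = 1.315; Σzᵢ/Kᵢ = 1.792.
Both exceed 1, so a two-phase solution exists.
Let ψ = V/F and solve Σ zᵢ(Kᵢ−1)/(1+ψ(Kᵢ−1)) = 0.
Newton iteration, ψ⁰ = 0.52:
  ψ = 0.520: g = -0.0516, g' = -0.795 → ψ = 0.455
  ψ = 0.455: g = -0.0020, g' = -0.738 → ψ = 0.452
Converged at ψ = 0.452.

two-phase, V/F = 0.452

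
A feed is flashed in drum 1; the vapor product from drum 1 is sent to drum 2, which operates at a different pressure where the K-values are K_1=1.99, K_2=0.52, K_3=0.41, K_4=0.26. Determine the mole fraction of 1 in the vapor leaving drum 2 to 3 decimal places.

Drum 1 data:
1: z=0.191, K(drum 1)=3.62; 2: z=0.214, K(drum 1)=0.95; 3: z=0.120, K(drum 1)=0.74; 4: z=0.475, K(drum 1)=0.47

Drum 1:
Iterate (Newton) starting at ψ₁ = 0.65:
  ψ₁ = 0.650: g = -0.2475, g' = -0.502 → ψ₁ = 0.157
  ψ₁ = 0.157: g = 0.0365, g' = -0.826 → ψ₁ = 0.201
  ψ₁ = 0.201: g = 0.0020, g' = -0.739 → ψ₁ = 0.204
Converged at ψ₁ = 0.204.
Drum-1 compositions:
  1: x = 0.124, y = 0.450
  2: x = 0.216, y = 0.205
  3: x = 0.127, y = 0.094
  4: x = 0.533, y = 0.250
Drum-2 feed = drum-1 vapor: z₂ = (0.4505, 0.2054, 0.0938, 0.2503).
Drum 2:
Material balance + equilibrium reduce to Σ zᵢ(Kᵢ−1)/(1+ψ₂(Kᵢ−1)) = 0.
Feasibility: ΣzᵢKᵢ = 1.107, Σzᵢ/Kᵢ = 1.813 — both > 1, two phases present.
Newton–Raphson from ψ₂ = 0.5:
  ψ₂ = 0.500: g = -0.2039, g' = -0.691 → ψ₂ = 0.205
  ψ₂ = 0.205: g = -0.0197, g' = -0.596 → ψ₂ = 0.172
Converged at ψ₂ = 0.172.
  1: x = 0.385, y = 0.766
  2: x = 0.224, y = 0.116
  3: x = 0.104, y = 0.043
  4: x = 0.287, y = 0.075

y_1 (drum 2) = 0.766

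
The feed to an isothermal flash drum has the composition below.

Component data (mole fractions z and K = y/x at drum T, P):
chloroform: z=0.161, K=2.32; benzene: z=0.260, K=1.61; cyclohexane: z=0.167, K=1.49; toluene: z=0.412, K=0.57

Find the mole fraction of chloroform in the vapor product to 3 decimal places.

y_chloroform = 0.182

Newton iteration, V/F⁰ = 0.37:
  V/F = 0.370: g = 0.1308, g' = -0.327 → V/F = 0.769
  V/F = 0.769: g = 0.0081, g' = -0.305 → V/F = 0.796
Converged at V/F = 0.796.
Compositions from xᵢ = zᵢ/(1+V/F(Kᵢ−1)), yᵢ = Kᵢxᵢ:
  chloroform: x = 0.079, y = 0.182
  benzene: x = 0.175, y = 0.282
  cyclohexane: x = 0.120, y = 0.179
  toluene: x = 0.626, y = 0.357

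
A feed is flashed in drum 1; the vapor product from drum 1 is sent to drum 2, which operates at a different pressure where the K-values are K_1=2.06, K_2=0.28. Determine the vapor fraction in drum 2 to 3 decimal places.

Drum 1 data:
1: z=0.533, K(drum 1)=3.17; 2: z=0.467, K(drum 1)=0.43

Drum 1:
Let ψ₁ = V/F and solve Σ zᵢ(Kᵢ−1)/(1+ψ₁(Kᵢ−1)) = 0.
g(0) = ΣzᵢKᵢ − 1 = 0.890 and g(1) = 1 − Σzᵢ/Kᵢ = -0.254, so a root lies in (0, 1).
Newton–Raphson from ψ₁ = 0.5:
  ψ₁ = 0.500: g = 0.1824, g' = -0.874 → ψ₁ = 0.709
  ψ₁ = 0.709: g = 0.0091, g' = -0.817 → ψ₁ = 0.720
Converged at ψ₁ = 0.720.
Drum-1 compositions:
  1: x = 0.208, y = 0.659
  2: x = 0.792, y = 0.341
Drum-2 feed = drum-1 vapor: z₂ = (0.6595, 0.3405).
Drum 2:
Let ψ₂ = V/F and solve Σ zᵢ(Kᵢ−1)/(1+ψ₂(Kᵢ−1)) = 0.
g(0) = ΣzᵢKᵢ − 1 = 0.454 and g(1) = 1 − Σzᵢ/Kᵢ = -0.536, so a root lies in (0, 1).
Iterate (Newton) starting at ψ₂ = 0.5:
  ψ₂ = 0.500: g = 0.0738, g' = -0.748 → ψ₂ = 0.599
  ψ₂ = 0.599: g = -0.0033, g' = -0.823 → ψ₂ = 0.595
Converged at ψ₂ = 0.595.
  1: x = 0.404, y = 0.833
  2: x = 0.596, y = 0.167

V/F (drum 2) = 0.595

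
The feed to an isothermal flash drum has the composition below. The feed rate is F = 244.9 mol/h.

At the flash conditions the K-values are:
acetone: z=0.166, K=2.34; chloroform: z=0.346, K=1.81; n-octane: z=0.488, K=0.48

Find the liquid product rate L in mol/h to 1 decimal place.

L = 127.9 mol/h

Iterate (Newton) starting at β = 0.69:
  β = 0.690: g = -0.1004, g' = -0.495 → β = 0.487
  β = 0.487: g = -0.0043, g' = -0.463 → β = 0.478
Converged at β = 0.478.
Then V = β·F = 0.4778·244.9 = 117.0 mol/h and L = F − V = 127.9 mol/h.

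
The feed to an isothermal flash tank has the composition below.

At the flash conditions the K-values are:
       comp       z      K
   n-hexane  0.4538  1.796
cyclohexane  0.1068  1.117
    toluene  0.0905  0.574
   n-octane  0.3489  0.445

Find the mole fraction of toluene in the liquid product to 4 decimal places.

x_toluene = 0.1077

Rachford–Rice: g(ψ) = Σ zᵢ(Kᵢ−1)/(1+ψ(Kᵢ−1)) = 0.
Check two-phase: ΣzᵢKᵢ = 1.1415 > 1 and Σzᵢ/Kᵢ = 1.2900 > 1, so g(0) = 0.1415 > 0 and g(1) = -0.2900 < 0.
Newton–Raphson from ψ = 0.61:
  ψ = 0.6100: g = -0.09002, g' = -0.4072 → ψ = 0.3889
  ψ = 0.3889: g = -0.00537, g' = -0.3674 → ψ = 0.3743
Converged at ψ = 0.3743.
Compositions from xᵢ = zᵢ/(1+ψ(Kᵢ−1)), yᵢ = Kᵢxᵢ:
  n-hexane: x = 0.3496, y = 0.6279
  cyclohexane: x = 0.1023, y = 0.1143
  toluene: x = 0.1077, y = 0.0618
  n-octane: x = 0.4404, y = 0.1960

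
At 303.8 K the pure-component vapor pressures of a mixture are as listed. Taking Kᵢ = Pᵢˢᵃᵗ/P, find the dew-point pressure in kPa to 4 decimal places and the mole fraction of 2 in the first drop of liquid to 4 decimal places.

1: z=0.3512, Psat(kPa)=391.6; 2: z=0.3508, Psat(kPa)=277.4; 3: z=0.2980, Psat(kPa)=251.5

Pdew = 298.8354 kPa, x_2 = 0.3779

At the dew point ψ → 1, so Σzᵢ/Kᵢ = 1 with Kᵢ = Pᵢˢᵃᵗ/P ⇒ 1/P = Σzᵢ/Pᵢˢᵃᵗ.
1/P = 0.3512/391.6 + 0.3508/277.4 + 0.2980/251.5 = 0.0033463 ⇒ P = 298.8354 kPa
xᵢ = zᵢP/Pᵢˢᵃᵗ ⇒ x_2 = 0.3508·298.8354/277.4 = 0.3779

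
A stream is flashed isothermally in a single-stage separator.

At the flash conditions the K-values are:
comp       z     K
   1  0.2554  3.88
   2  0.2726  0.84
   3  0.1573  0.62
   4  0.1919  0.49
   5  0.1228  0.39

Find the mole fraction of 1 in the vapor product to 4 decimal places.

Rachford–Rice: g(ψ) = Σ zᵢ(Kᵢ−1)/(1+ψ(Kᵢ−1)) = 0.
g(0) = ΣzᵢKᵢ − 1 = 0.4594 and g(1) = 1 − Σzᵢ/Kᵢ = -0.3506, so a root lies in (0, 1).
Iterate (Newton) starting at ψ = 0.5:
  ψ = 0.5000: g = -0.05890, g' = -0.5832 → ψ = 0.3990
  ψ = 0.3990: g = 0.00333, g' = -0.6567 → ψ = 0.4041
Converged at ψ = 0.4041.
Compositions from xᵢ = zᵢ/(1+ψ(Kᵢ−1)), yᵢ = Kᵢxᵢ:
  1: x = 0.1180, y = 0.4580
  2: x = 0.2914, y = 0.2448
  3: x = 0.1858, y = 0.1152
  4: x = 0.2417, y = 0.1184
  5: x = 0.1630, y = 0.0636

y_1 = 0.4580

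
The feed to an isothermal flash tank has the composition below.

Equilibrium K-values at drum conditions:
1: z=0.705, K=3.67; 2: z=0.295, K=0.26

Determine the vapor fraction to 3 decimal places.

Binary case is linear: z₁(K₁−1)(1+ψ(K₂−1)) + z₂(K₂−1)(1+ψ(K₁−1)) = 0
⇒ ψ = [z₁(K₁−1)+z₂(K₂−1)] / [−(K₁−1)(K₂−1)] = 1.6640/1.9758 = 0.842

ψ = 0.842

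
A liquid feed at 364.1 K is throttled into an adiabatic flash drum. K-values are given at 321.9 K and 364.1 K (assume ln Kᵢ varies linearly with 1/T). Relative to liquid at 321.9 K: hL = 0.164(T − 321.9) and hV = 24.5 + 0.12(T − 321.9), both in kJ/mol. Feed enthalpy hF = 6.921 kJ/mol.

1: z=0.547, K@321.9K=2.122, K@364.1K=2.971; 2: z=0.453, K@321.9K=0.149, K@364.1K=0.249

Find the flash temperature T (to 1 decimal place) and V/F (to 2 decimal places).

Adiabatic flash: solve Rachford–Rice at each trial T, then check hF = ψ·hV(T) + (1−ψ)·hL(T).
  T = 321.9 K: K = (2.122, 0.149), RR gives ψ = 0.239, H_out = 5.856 kJ/mol
  T = 364.1 K: K = (2.971, 0.249), RR gives ψ = 0.499, H_out = 18.209 kJ/mol
  T = 343.0 K: K = (2.537, 0.196), RR gives ψ = 0.385, H_out = 12.544 kJ/mol
  T = 332.4 K: K = (2.326, 0.171), RR gives ψ = 0.318, H_out = 9.377 kJ/mol
  T = 327.1 K: K = (2.222, 0.160), RR gives ψ = 0.280, H_out = 7.660 kJ/mol
  T = 324.5 K: K = (2.172, 0.154), RR gives ψ = 0.260, H_out = 6.775 kJ/mol
  T = 325.8 K: K = (2.197, 0.157), RR gives ψ = 0.271, H_out = 7.221 kJ/mol
Linear interpolation between T = 324.5 (H_out = 6.775) and T = 325.8 (H_out = 7.221) on hF = 6.921 gives T ≈ 324.9 K, at which ψ = 0.26.

T = 324.9 K, V/F = 0.26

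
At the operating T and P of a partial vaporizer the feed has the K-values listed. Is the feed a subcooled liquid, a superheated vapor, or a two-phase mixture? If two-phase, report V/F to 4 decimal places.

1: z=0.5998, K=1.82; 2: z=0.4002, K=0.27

two-phase, V/F = 0.3336

ΣzᵢKᵢ = 1.1997; Σzᵢ/Kᵢ = 1.8118.
Both exceed 1, so a two-phase solution exists.
Iterate (Newton) starting at ψ = 0.5:
  ψ = 0.5000: g = -0.11125, g' = -0.7318 → ψ = 0.3480
  ψ = 0.3480: g = -0.00897, g' = -0.6274 → ψ = 0.3337
  ψ = 0.3337: g = -0.00004, g' = -0.6214 → ψ = 0.3336
Converged at ψ = 0.3336.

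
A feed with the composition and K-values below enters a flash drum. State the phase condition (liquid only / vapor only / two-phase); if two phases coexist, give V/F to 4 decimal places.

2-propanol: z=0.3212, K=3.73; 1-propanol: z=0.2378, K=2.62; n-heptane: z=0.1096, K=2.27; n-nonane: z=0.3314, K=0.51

ΣzᵢKᵢ = 2.2389; Σzᵢ/Kᵢ = 0.8750.
Since Σzᵢ/Kᵢ < 1 the mixture is above its dew point — single vapor phase.

vapor only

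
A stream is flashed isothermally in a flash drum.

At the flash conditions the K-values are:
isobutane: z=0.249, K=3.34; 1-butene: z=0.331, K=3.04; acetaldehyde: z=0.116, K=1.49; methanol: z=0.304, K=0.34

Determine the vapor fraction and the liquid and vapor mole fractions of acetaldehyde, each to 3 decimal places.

ψ = 0.874, x_acetaldehyde = 0.081, y_acetaldehyde = 0.121

Rachford–Rice: g(ψ) = Σ zᵢ(Kᵢ−1)/(1+ψ(Kᵢ−1)) = 0.
g(0) = ΣzᵢKᵢ − 1 = 1.114 and g(1) = 1 − Σzᵢ/Kᵢ = -0.155, so a root lies in (0, 1).
Iterate (Newton) starting at ψ = 0.5:
  ψ = 0.500: g = 0.3490, g' = -0.940 → ψ = 0.871
  ψ = 0.871: g = 0.0026, g' = -1.073 → ψ = 0.874
Converged at ψ = 0.874.
Compositions from xᵢ = zᵢ/(1+ψ(Kᵢ−1)), yᵢ = Kᵢxᵢ:
  isobutane: x = 0.082, y = 0.273
  1-butene: x = 0.119, y = 0.362
  acetaldehyde: x = 0.081, y = 0.121
  methanol: x = 0.718, y = 0.244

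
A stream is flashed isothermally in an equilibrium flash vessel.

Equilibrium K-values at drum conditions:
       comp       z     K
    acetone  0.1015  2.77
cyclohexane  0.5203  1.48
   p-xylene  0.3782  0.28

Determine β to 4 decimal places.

β = 0.2786

Let β = V/F and solve Σ zᵢ(Kᵢ−1)/(1+β(Kᵢ−1)) = 0.
Feasibility: ΣzᵢKᵢ = 1.1571, Σzᵢ/Kᵢ = 1.7389 — both > 1, two phases present.
Newton iteration, β⁰ = 0.5:
  β = 0.5000: g = -0.12876, g' = -0.6461 → β = 0.3007
  β = 0.3007: g = -0.01206, g' = -0.5464 → β = 0.2786
Converged at β = 0.2786.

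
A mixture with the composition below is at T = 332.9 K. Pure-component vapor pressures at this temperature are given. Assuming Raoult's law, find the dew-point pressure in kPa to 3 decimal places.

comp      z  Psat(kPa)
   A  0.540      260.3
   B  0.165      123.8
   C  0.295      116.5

At the dew point ψ → 1, so Σzᵢ/Kᵢ = 1 with Kᵢ = Pᵢˢᵃᵗ/P ⇒ 1/P = Σzᵢ/Pᵢˢᵃᵗ.
1/P = 0.540/260.3 + 0.165/123.8 + 0.295/116.5 = 0.005940 ⇒ P = 168.364 kPa

Pdew = 168.364 kPa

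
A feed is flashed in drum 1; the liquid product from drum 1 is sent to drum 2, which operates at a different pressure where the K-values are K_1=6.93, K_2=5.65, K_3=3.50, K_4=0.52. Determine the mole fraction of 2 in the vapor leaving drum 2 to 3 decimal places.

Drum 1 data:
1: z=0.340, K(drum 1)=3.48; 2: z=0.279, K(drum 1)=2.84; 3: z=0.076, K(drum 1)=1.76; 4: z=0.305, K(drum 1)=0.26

y_2 (drum 2) = 0.219

Drum 1:
Newton iteration, ψ₁⁰ = 0.5:
  ψ₁ = 0.500: g = 0.3274, g' = -1.117 → ψ₁ = 0.793
  ψ₁ = 0.793: g = -0.0174, g' = -1.390 → ψ₁ = 0.781
  ψ₁ = 0.781: g = -0.0002, g' = -1.355 → ψ₁ = 0.780
Converged at ψ₁ = 0.780.
Drum-1 compositions:
  1: x = 0.116, y = 0.403
  2: x = 0.115, y = 0.325
  3: x = 0.048, y = 0.084
  4: x = 0.722, y = 0.188
Drum-2 feed = drum-1 liquid: z₂ = (0.1158, 0.1145, 0.0477, 0.7219).
Drum 2:
Newton iteration, ψ₂⁰ = 0.46:
  ψ₂ = 0.460: g = -0.0353, g' = -0.883 → ψ₂ = 0.420
  ψ₂ = 0.420: g = 0.0013, g' = -0.950 → ψ₂ = 0.421
Converged at ψ₂ = 0.421.
  1: x = 0.033, y = 0.229
  2: x = 0.039, y = 0.219
  3: x = 0.023, y = 0.081
  4: x = 0.905, y = 0.471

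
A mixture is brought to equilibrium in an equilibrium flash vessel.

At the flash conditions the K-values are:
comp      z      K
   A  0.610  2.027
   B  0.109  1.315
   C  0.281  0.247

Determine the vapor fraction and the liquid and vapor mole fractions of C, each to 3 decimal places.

Rachford–Rice: g(ψ) = Σ zᵢ(Kᵢ−1)/(1+ψ(Kᵢ−1)) = 0.
Feasibility: ΣzᵢKᵢ = 1.449, Σzᵢ/Kᵢ = 1.521 — both > 1, two phases present.
Newton–Raphson from ψ = 0.5:
  ψ = 0.500: g = 0.1042, g' = -0.699 → ψ = 0.649
  ψ = 0.649: g = -0.0095, g' = -0.849 → ψ = 0.638
Converged at ψ = 0.638.
Compositions from xᵢ = zᵢ/(1+ψ(Kᵢ−1)), yᵢ = Kᵢxᵢ:
  A: x = 0.369, y = 0.747
  B: x = 0.091, y = 0.119
  C: x = 0.541, y = 0.134

ψ = 0.638, x_C = 0.541, y_C = 0.134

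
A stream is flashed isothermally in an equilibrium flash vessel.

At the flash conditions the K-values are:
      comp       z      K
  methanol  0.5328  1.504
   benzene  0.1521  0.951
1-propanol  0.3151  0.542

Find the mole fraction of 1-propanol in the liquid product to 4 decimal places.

x_1-propanol = 0.4338

Let ψ = V/F and solve Σ zᵢ(Kᵢ−1)/(1+ψ(Kᵢ−1)) = 0.
Feasibility: ΣzᵢKᵢ = 1.1168, Σzᵢ/Kᵢ = 1.0956 — both > 1, two phases present.
Iterate (Newton) starting at ψ = 0.5:
  ψ = 0.5000: g = 0.01966, g' = -0.1979 → ψ = 0.5993
  ψ = 0.5993: g = -0.00036, g' = -0.2058 → ψ = 0.5976
Converged at ψ = 0.5976.
Compositions from xᵢ = zᵢ/(1+ψ(Kᵢ−1)), yᵢ = Kᵢxᵢ:
  methanol: x = 0.4095, y = 0.6158
  benzene: x = 0.1567, y = 0.1490
  1-propanol: x = 0.4338, y = 0.2351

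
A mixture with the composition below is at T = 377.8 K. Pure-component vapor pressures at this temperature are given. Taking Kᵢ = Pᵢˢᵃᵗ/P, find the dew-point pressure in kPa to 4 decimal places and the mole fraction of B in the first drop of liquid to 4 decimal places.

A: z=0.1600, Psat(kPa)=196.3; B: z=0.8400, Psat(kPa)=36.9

Pdew = 42.4101 kPa, x_B = 0.9654

At the dew point ψ → 1, so Σzᵢ/Kᵢ = 1 with Kᵢ = Pᵢˢᵃᵗ/P ⇒ 1/P = Σzᵢ/Pᵢˢᵃᵗ.
1/P = 0.1600/196.3 + 0.8400/36.9 = 0.0235793 ⇒ P = 42.4101 kPa
xᵢ = zᵢP/Pᵢˢᵃᵗ ⇒ x_B = 0.8400·42.4101/36.9 = 0.9654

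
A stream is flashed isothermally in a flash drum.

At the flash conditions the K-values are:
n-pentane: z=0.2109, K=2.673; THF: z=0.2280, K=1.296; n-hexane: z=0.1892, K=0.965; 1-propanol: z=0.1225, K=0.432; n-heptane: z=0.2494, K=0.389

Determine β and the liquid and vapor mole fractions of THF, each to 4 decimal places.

Let β = V/F and solve Σ zᵢ(Kᵢ−1)/(1+β(Kᵢ−1)) = 0.
Check two-phase: ΣzᵢKᵢ = 1.1917 > 1 and Σzᵢ/Kᵢ = 1.3756 > 1, so g(0) = 0.1917 > 0 and g(1) = -0.3756 < 0.
Newton iteration, β⁰ = 0.5:
  β = 0.5000: g = -0.07242, g' = -0.4605 → β = 0.3427
  β = 0.3427: g = -0.00033, g' = -0.4650 → β = 0.3420
Converged at β = 0.3420.
Compositions from xᵢ = zᵢ/(1+β(Kᵢ−1)), yᵢ = Kᵢxᵢ:
  n-pentane: x = 0.1341, y = 0.3586
  THF: x = 0.2070, y = 0.2683
  n-hexane: x = 0.1915, y = 0.1848
  1-propanol: x = 0.1520, y = 0.0657
  n-heptane: x = 0.3153, y = 0.1226

β = 0.3420, x_THF = 0.2070, y_THF = 0.2683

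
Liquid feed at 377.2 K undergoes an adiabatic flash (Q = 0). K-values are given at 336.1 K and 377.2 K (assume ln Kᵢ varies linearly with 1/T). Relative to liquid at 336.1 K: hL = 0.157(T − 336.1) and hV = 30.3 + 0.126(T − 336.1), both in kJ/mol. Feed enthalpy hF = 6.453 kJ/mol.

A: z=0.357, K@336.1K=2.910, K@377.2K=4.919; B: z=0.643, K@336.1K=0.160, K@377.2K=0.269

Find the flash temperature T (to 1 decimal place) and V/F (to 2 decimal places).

T = 346.1 K, V/F = 0.16

Adiabatic flash: solve Rachford–Rice at each trial T, then check hF = ψ·hV(T) + (1−ψ)·hL(T).
  T = 336.1 K: K = (2.910, 0.160), RR gives ψ = 0.088, H_out = 2.677 kJ/mol
  T = 377.2 K: K = (4.919, 0.269), RR gives ψ = 0.324, H_out = 15.866 kJ/mol
  T = 356.6 K: K = (3.839, 0.210), RR gives ψ = 0.226, H_out = 9.912 kJ/mol
  T = 346.4 K: K = (3.358, 0.184), RR gives ψ = 0.165, H_out = 6.565 kJ/mol
  T = 341.2 K: K = (3.127, 0.172), RR gives ψ = 0.129, H_out = 4.683 kJ/mol
  T = 343.8 K: K = (3.242, 0.178), RR gives ψ = 0.147, H_out = 5.642 kJ/mol
  T = 345.1 K: K = (3.300, 0.181), RR gives ψ = 0.156, H_out = 6.108 kJ/mol
Linear interpolation between T = 345.1 (H_out = 6.108) and T = 346.4 (H_out = 6.565) on hF = 6.453 gives T ≈ 346.1 K, at which ψ = 0.16.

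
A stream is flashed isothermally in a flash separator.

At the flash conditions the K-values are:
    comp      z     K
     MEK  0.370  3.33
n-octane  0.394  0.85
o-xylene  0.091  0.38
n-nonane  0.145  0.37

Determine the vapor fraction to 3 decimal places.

ψ = 0.698

Rachford–Rice: g(ψ) = Σ zᵢ(Kᵢ−1)/(1+ψ(Kᵢ−1)) = 0.
Check two-phase: ΣzᵢKᵢ = 1.655 > 1 and Σzᵢ/Kᵢ = 1.206 > 1, so g(0) = 0.655 > 0 and g(1) = -0.206 < 0.
Iterate (Newton) starting at ψ = 0.55:
  ψ = 0.550: g = 0.0881, g' = -0.612 → ψ = 0.694
  ψ = 0.694: g = 0.0021, g' = -0.594 → ψ = 0.698
Converged at ψ = 0.698.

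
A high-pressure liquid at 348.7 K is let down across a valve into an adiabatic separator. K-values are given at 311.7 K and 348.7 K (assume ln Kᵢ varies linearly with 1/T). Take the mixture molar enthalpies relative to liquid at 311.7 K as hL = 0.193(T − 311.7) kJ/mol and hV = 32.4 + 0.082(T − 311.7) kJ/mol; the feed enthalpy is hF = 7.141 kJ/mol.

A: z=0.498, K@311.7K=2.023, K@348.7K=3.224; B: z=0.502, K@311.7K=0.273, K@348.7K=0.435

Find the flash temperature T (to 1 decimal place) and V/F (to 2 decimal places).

Adiabatic flash: solve Rachford–Rice at each trial T, then check hF = ψ·hV(T) + (1−ψ)·hL(T).
  T = 311.7 K: K = (2.023, 0.273), RR gives ψ = 0.194, H_out = 6.295 kJ/mol
  T = 348.7 K: K = (3.224, 0.435), RR gives ψ = 0.656, H_out = 25.693 kJ/mol
  T = 330.2 K: K = (2.587, 0.349), RR gives ψ = 0.449, H_out = 17.193 kJ/mol
  T = 320.9 K: K = (2.294, 0.310), RR gives ψ = 0.334, H_out = 12.242 kJ/mol
  T = 316.3 K: K = (2.156, 0.291), RR gives ψ = 0.268, H_out = 9.444 kJ/mol
  T = 314.0 K: K = (2.089, 0.282), RR gives ψ = 0.233, H_out = 7.921 kJ/mol
Linear interpolation between T = 311.7 (H_out = 6.295) and T = 314.0 (H_out = 7.921) on hF = 7.141 gives T ≈ 312.9 K, at which ψ = 0.21.

T = 312.9 K, V/F = 0.21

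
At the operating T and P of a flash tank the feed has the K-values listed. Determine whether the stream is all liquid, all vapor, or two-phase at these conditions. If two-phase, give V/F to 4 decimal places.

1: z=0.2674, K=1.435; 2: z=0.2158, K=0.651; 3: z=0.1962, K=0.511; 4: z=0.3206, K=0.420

all liquid

ΣzᵢKᵢ = 0.7591; Σzᵢ/Kᵢ = 1.6651.
Since ΣzᵢKᵢ < 1 the mixture is below its bubble point — single liquid phase.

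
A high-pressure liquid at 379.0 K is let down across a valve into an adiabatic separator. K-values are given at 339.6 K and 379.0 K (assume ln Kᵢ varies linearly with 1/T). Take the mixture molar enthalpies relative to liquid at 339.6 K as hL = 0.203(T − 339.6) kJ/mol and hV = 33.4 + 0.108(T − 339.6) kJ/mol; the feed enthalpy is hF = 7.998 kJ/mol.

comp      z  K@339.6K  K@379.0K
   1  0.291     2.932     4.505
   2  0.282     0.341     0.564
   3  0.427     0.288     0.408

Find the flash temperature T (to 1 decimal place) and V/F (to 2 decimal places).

T = 353.1 K, V/F = 0.16

Adiabatic flash: solve Rachford–Rice at each trial T, then check hF = ψ·hV(T) + (1−ψ)·hL(T).
  T = 339.6 K: K = (2.932, 0.341, 0.288), RR gives ψ = 0.054, H_out = 1.810 kJ/mol
  T = 379.0 K: K = (4.505, 0.564, 0.408), RR gives ψ = 0.344, H_out = 18.210 kJ/mol
  T = 359.3 K: K = (3.677, 0.445, 0.346), RR gives ψ = 0.208, H_out = 10.562 kJ/mol
  T = 349.5 K: K = (3.296, 0.391, 0.317), RR gives ψ = 0.136, H_out = 6.431 kJ/mol
  T = 354.4 K: K = (3.484, 0.417, 0.331), RR gives ψ = 0.173, H_out = 8.539 kJ/mol
  T = 351.9 K: K = (3.388, 0.404, 0.324), RR gives ψ = 0.154, H_out = 7.475 kJ/mol
  T = 353.1 K: K = (3.434, 0.410, 0.327), RR gives ψ = 0.163, H_out = 7.989 kJ/mol
Linear interpolation between T = 353.1 (H_out = 7.989) and T = 354.4 (H_out = 8.539) on hF = 7.998 gives T ≈ 353.1 K, at which ψ = 0.16.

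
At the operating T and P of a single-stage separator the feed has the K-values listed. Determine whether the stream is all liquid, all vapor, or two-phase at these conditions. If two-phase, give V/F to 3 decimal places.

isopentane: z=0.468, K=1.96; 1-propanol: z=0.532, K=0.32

two-phase, V/F = 0.134

ΣzᵢKᵢ = 1.088; Σzᵢ/Kᵢ = 1.901.
Both exceed 1, so a two-phase solution exists.
Rachford–Rice: g(ψ) = Σ zᵢ(Kᵢ−1)/(1+ψ(Kᵢ−1)) = 0.
Newton–Raphson from ψ = 0.5:
  ψ = 0.500: g = -0.2446, g' = -0.762 → ψ = 0.179
  ψ = 0.179: g = -0.0284, g' = -0.633 → ψ = 0.134
Converged at ψ = 0.134.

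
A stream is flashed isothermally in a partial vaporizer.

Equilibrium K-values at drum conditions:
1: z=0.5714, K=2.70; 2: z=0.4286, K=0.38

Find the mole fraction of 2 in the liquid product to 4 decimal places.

x_2 = 0.7328

Material balance + equilibrium reduce to Σ zᵢ(Kᵢ−1)/(1+ψ(Kᵢ−1)) = 0.
g(0) = ΣzᵢKᵢ − 1 = 0.7056 and g(1) = 1 − Σzᵢ/Kᵢ = -0.3395, so a root lies in (0, 1).
Iterate (Newton) starting at ψ = 0.42:
  ψ = 0.4200: g = 0.20744, g' = -0.8633 → ψ = 0.6603
  ψ = 0.6603: g = 0.00774, g' = -0.8389 → ψ = 0.6695
Converged at ψ = 0.6695.
Compositions from xᵢ = zᵢ/(1+ψ(Kᵢ−1)), yᵢ = Kᵢxᵢ:
  1: x = 0.2672, y = 0.7216
  2: x = 0.7328, y = 0.2784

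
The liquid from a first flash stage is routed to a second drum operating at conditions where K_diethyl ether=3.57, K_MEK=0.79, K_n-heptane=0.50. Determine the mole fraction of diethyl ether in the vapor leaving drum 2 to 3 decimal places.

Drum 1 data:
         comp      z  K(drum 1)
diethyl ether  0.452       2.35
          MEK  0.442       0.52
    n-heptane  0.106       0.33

Drum 1:
Material balance + equilibrium reduce to Σ zᵢ(Kᵢ−1)/(1+ψ₁(Kᵢ−1)) = 0.
g(0) = ΣzᵢKᵢ − 1 = 0.327 and g(1) = 1 − Σzᵢ/Kᵢ = -0.364, so a root lies in (0, 1).
Iterate (Newton) starting at ψ₁ = 0.43:
  ψ₁ = 0.430: g = 0.0190, g' = -0.585 → ψ₁ = 0.462
  ψ₁ = 0.462: g = 0.0001, g' = -0.580 → ψ₁ = 0.463
Converged at ψ₁ = 0.463.
Drum-1 compositions:
  diethyl ether: x = 0.278, y = 0.654
  MEK: x = 0.568, y = 0.295
  n-heptane: x = 0.154, y = 0.051
Drum-2 feed = drum-1 liquid: z₂ = (0.2782, 0.5682, 0.1536).
Drum 2:
Iterate (Newton) starting at ψ₂ = 0.67:
  ψ₂ = 0.670: g = 0.0084, g' = -0.369 → ψ₂ = 0.693
Converged at ψ₂ = 0.693.
  diethyl ether: x = 0.100, y = 0.357
  MEK: x = 0.665, y = 0.525
  n-heptane: x = 0.235, y = 0.118

y_diethyl ether (drum 2) = 0.357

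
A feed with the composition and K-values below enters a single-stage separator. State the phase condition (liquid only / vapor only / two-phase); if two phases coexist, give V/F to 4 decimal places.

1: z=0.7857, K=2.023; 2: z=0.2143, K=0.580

ΣzᵢKᵢ = 1.7138; Σzᵢ/Kᵢ = 0.7579.
Since Σzᵢ/Kᵢ < 1 the mixture is above its dew point — single vapor phase.

vapor only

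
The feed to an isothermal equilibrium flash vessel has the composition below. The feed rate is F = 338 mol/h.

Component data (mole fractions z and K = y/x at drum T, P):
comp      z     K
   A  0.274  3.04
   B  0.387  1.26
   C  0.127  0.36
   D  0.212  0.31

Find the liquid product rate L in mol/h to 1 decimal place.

Let β = V/F and solve Σ zᵢ(Kᵢ−1)/(1+β(Kᵢ−1)) = 0.
Feasibility: ΣzᵢKᵢ = 1.432, Σzᵢ/Kᵢ = 1.434 — both > 1, two phases present.
Newton–Raphson from β = 0.5:
  β = 0.500: g = 0.0229, g' = -0.648 → β = 0.535
Converged at β = 0.535.
Then V = β·F = 0.5352·338 = 180.9 mol/h and L = F − V = 157.1 mol/h.

L = 157.1 mol/h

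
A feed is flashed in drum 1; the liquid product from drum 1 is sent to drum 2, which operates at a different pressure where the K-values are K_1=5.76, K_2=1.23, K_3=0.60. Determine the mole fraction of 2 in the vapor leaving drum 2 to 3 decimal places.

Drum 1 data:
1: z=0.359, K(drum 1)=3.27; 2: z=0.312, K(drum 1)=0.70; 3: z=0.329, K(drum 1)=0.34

y_2 (drum 2) = 0.377

Drum 1:
Let ψ₁ = V/F and solve Σ zᵢ(Kᵢ−1)/(1+ψ₁(Kᵢ−1)) = 0.
Check two-phase: ΣzᵢKᵢ = 1.504 > 1 and Σzᵢ/Kᵢ = 1.523 > 1, so g(0) = 0.504 > 0 and g(1) = -0.523 < 0.
Newton–Raphson from ψ₁ = 0.66:
  ψ₁ = 0.660: g = -0.1752, g' = -0.790 → ψ₁ = 0.438
  ψ₁ = 0.438: g = -0.0047, g' = -0.786 → ψ₁ = 0.432
Converged at ψ₁ = 0.432.
Drum-1 compositions:
  1: x = 0.181, y = 0.593
  2: x = 0.358, y = 0.251
  3: x = 0.460, y = 0.157
Drum-2 feed = drum-1 liquid: z₂ = (0.1812, 0.3585, 0.4603).
Drum 2:
Rachford–Rice: g(ψ₂) = Σ zᵢ(Kᵢ−1)/(1+ψ₂(Kᵢ−1)) = 0.
Feasibility: ΣzᵢKᵢ = 1.761, Σzᵢ/Kᵢ = 1.090 — both > 1, two phases present.
Newton iteration, ψ₂⁰ = 0.4:
  ψ₂ = 0.400: g = 0.1533, g' = -0.607 → ψ₂ = 0.653
  ψ₂ = 0.653: g = 0.0326, g' = -0.393 → ψ₂ = 0.736
  ψ₂ = 0.736: g = 0.0013, g' = -0.364 → ψ₂ = 0.739
Converged at ψ₂ = 0.739.
  1: x = 0.040, y = 0.231
  2: x = 0.306, y = 0.377
  3: x = 0.653, y = 0.392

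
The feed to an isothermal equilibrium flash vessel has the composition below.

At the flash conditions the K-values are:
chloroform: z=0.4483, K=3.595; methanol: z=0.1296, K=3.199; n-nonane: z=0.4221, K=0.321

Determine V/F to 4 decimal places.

V/F = 0.6822

Material balance + equilibrium reduce to Σ zᵢ(Kᵢ−1)/(1+V/F(Kᵢ−1)) = 0.
Feasibility: ΣzᵢKᵢ = 2.1617, Σzᵢ/Kᵢ = 1.4802 — both > 1, two phases present.
Newton–Raphson from V/F = 0.5:
  V/F = 0.5000: g = 0.20817, g' = -1.1602 → V/F = 0.6794
  V/F = 0.6794: g = 0.00323, g' = -1.1668 → V/F = 0.6822
Converged at V/F = 0.6822.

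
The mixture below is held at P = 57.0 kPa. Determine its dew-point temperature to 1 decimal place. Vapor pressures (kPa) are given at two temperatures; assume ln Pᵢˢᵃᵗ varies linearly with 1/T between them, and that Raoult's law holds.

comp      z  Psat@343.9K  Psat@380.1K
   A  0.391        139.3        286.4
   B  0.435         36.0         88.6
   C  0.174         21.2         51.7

Dew-point temperature: Σzᵢ·P/Pᵢˢᵃᵗ(T) = 1. Interpolate ln Pᵢˢᵃᵗ = aᵢ + bᵢ/T.
  T = 343.9 K: ΣzᵢP/Pᵢˢᵃᵗ = 1.3166
  T = 380.1 K: ΣzᵢP/Pᵢˢᵃᵗ = 0.5495
  T = 362.0 K: ΣzᵢP/Pᵢˢᵃᵗ = 0.8318
  T = 352.9 K: ΣzᵢP/Pᵢˢᵃᵗ = 1.0415
  T = 357.4 K: ΣzᵢP/Pᵢˢᵃᵗ = 0.9306
  T = 355.1 K: ΣzᵢP/Pᵢˢᵃᵗ = 0.9854
Interpolating between 352.9 K and 355.1 K gives T ≈ 354.5 K.

T = 354.5 K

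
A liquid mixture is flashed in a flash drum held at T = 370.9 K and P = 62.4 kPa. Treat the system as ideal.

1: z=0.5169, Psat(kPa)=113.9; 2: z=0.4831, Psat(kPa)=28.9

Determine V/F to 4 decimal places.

V/F = 0.3775

Raoult's law: Kᵢ = Pᵢˢᵃᵗ/P = Pᵢˢᵃᵗ/62.4.
  K_1 = 113.9/62.4 = 1.825321, K_2 = 28.9/62.4 = 0.463141
Rachford–Rice: g(V/F) = Σ zᵢ(Kᵢ−1)/(1+V/F(Kᵢ−1)) = 0.
g(0) = ΣzᵢKᵢ − 1 = 0.1673 and g(1) = 1 − Σzᵢ/Kᵢ = -0.3263, so a root lies in (0, 1).
Iterate (Newton) starting at V/F = 0.5:
  V/F = 0.5000: g = -0.05253, g' = -0.4366 → V/F = 0.3797
  V/F = 0.3797: g = -0.00093, g' = -0.4238 → V/F = 0.3775
Converged at V/F = 0.3775.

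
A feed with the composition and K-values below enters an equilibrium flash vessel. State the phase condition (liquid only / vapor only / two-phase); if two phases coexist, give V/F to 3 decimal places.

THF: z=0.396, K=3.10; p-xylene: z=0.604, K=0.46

ΣzᵢKᵢ = 1.505; Σzᵢ/Kᵢ = 1.441.
Both exceed 1, so a two-phase solution exists.
Binary case is linear: z₁(K₁−1)(1+ψ(K₂−1)) + z₂(K₂−1)(1+ψ(K₁−1)) = 0
⇒ ψ = [z₁(K₁−1)+z₂(K₂−1)] / [−(K₁−1)(K₂−1)] = 0.5054/1.1340 = 0.446

two-phase, V/F = 0.446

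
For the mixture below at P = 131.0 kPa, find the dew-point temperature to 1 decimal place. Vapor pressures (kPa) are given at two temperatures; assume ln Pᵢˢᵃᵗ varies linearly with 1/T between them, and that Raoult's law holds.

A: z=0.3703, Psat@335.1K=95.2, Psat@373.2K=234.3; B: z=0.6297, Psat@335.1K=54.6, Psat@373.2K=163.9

T = 359.8 K

Dew-point temperature: Σzᵢ·P/Pᵢˢᵃᵗ(T) = 1. Interpolate ln Pᵢˢᵃᵗ = aᵢ + bᵢ/T.
  T = 335.1 K: ΣzᵢP/Pᵢˢᵃᵗ = 2.0204
  T = 373.2 K: ΣzᵢP/Pᵢˢᵃᵗ = 0.7103
  T = 354.1 K: ΣzᵢP/Pᵢˢᵃᵗ = 1.1652
  T = 363.6 K: ΣzᵢP/Pᵢˢᵃᵗ = 0.9049
  T = 358.9 K: ΣzᵢP/Pᵢˢᵃᵗ = 1.0237
  T = 361.2 K: ΣzᵢP/Pᵢˢᵃᵗ = 0.9633
Interpolating between 358.9 K and 361.2 K gives T ≈ 359.8 K.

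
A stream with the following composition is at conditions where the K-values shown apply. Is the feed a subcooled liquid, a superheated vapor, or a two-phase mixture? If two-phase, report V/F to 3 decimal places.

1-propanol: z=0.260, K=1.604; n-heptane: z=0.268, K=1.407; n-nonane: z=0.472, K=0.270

subcooled liquid

ΣzᵢKᵢ = 0.922; Σzᵢ/Kᵢ = 2.101.
Since ΣzᵢKᵢ < 1 the mixture is below its bubble point — single liquid phase.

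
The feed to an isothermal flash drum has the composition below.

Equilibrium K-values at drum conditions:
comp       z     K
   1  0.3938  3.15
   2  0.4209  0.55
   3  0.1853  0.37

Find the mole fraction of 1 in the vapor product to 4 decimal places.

y_1 = 0.6037

Iterate (Newton) starting at ψ = 0.5:
  ψ = 0.5000: g = -0.00678, g' = -0.7214 → ψ = 0.4906
Converged at ψ = 0.4906.
Compositions from xᵢ = zᵢ/(1+ψ(Kᵢ−1)), yᵢ = Kᵢxᵢ:
  1: x = 0.1916, y = 0.6037
  2: x = 0.5402, y = 0.2971
  3: x = 0.2682, y = 0.0992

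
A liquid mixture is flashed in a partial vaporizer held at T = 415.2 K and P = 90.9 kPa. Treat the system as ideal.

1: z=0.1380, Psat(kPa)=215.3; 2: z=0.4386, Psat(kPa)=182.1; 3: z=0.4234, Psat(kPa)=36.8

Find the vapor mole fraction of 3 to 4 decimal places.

Raoult's law: Kᵢ = Pᵢˢᵃᵗ/P = Pᵢˢᵃᵗ/90.9.
  K_1 = 215.3/90.9 = 2.368537, K_2 = 182.1/90.9 = 2.003300, K_3 = 36.8/90.9 = 0.404840
Let ψ = V/F and solve Σ zᵢ(Kᵢ−1)/(1+ψ(Kᵢ−1)) = 0.
Check two-phase: ΣzᵢKᵢ = 1.3769 > 1 and Σzᵢ/Kᵢ = 1.3230 > 1, so g(0) = 0.3769 > 0 and g(1) = -0.3230 < 0.
Newton iteration, ψ⁰ = 0.62:
  ψ = 0.6200: g = -0.02589, g' = -0.6201 → ψ = 0.5782
  ψ = 0.5782: g = -0.00031, g' = -0.6060 → ψ = 0.5777
Converged at ψ = 0.5777.
Compositions from xᵢ = zᵢ/(1+ψ(Kᵢ−1)), yᵢ = Kᵢxᵢ:
  1: x = 0.0771, y = 0.1825
  2: x = 0.2777, y = 0.5562
  3: x = 0.6453, y = 0.2612

y_3 = 0.2612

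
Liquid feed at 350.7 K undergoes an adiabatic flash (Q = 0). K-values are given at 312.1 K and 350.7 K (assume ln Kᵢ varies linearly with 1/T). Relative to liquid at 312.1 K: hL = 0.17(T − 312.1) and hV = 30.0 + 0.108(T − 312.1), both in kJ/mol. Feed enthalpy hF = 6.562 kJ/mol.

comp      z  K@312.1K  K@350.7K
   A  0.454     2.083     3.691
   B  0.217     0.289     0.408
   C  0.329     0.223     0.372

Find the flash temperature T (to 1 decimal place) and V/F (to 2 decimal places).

T = 317.5 K, V/F = 0.19

Adiabatic flash: solve Rachford–Rice at each trial T, then check hF = ψ·hV(T) + (1−ψ)·hL(T).
  T = 312.1 K: K = (2.083, 0.289, 0.223), RR gives ψ = 0.100, H_out = 3.014 kJ/mol
  T = 350.7 K: K = (3.691, 0.408, 0.372), RR gives ψ = 0.537, H_out = 21.375 kJ/mol
  T = 331.4 K: K = (2.819, 0.347, 0.292), RR gives ψ = 0.361, H_out = 13.690 kJ/mol
  T = 321.8 K: K = (2.436, 0.318, 0.257), RR gives ψ = 0.251, H_out = 9.025 kJ/mol
  T = 317.0 K: K = (2.257, 0.303, 0.240), RR gives ψ = 0.183, H_out = 6.273 kJ/mol
  T = 319.4 K: K = (2.346, 0.310, 0.248), RR gives ψ = 0.218, H_out = 7.694 kJ/mol
Linear interpolation between T = 317.0 (H_out = 6.273) and T = 319.4 (H_out = 7.694) on hF = 6.562 gives T ≈ 317.5 K, at which ψ = 0.19.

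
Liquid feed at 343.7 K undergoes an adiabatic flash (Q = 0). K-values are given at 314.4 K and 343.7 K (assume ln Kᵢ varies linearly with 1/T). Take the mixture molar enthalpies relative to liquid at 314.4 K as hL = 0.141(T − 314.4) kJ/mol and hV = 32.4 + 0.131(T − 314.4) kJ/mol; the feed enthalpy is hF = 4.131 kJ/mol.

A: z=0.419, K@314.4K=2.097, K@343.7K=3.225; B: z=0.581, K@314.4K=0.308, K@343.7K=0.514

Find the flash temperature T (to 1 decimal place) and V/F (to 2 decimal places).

Adiabatic flash: solve Rachford–Rice at each trial T, then check hF = ψ·hV(T) + (1−ψ)·hL(T).
  T = 314.4 K: K = (2.097, 0.308), RR gives ψ = 0.076, H_out = 2.458 kJ/mol
  T = 343.7 K: K = (3.225, 0.514), RR gives ψ = 0.601, H_out = 23.428 kJ/mol
  T = 329.0 K: K = (2.624, 0.402), RR gives ψ = 0.343, H_out = 13.120 kJ/mol
  T = 321.7 K: K = (2.352, 0.353), RR gives ψ = 0.218, H_out = 8.067 kJ/mol
  T = 318.0 K: K = (2.220, 0.330), RR gives ψ = 0.149, H_out = 5.329 kJ/mol
  T = 316.2 K: K = (2.158, 0.319), RR gives ψ = 0.113, H_out = 3.924 kJ/mol
Linear interpolation between T = 316.2 (H_out = 3.924) and T = 318.0 (H_out = 5.329) on hF = 4.131 gives T ≈ 316.5 K, at which ψ = 0.12.

T = 316.5 K, V/F = 0.12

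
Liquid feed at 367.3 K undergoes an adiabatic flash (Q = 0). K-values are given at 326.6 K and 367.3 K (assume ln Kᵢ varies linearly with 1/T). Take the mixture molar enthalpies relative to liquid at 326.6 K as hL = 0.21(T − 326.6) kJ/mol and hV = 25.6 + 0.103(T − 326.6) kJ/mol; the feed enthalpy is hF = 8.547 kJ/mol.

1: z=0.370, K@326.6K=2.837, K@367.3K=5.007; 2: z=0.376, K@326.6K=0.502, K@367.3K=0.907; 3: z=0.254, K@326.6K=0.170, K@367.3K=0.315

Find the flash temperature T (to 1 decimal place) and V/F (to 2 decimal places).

Adiabatic flash: solve Rachford–Rice at each trial T, then check hF = ψ·hV(T) + (1−ψ)·hL(T).
  T = 326.6 K: K = (2.837, 0.502, 0.170), RR gives ψ = 0.236, H_out = 6.036 kJ/mol
  T = 367.3 K: K = (5.007, 0.907, 0.315), RR gives ψ = 0.721, H_out = 23.864 kJ/mol
  T = 347.0 K: K = (3.835, 0.687, 0.236), RR gives ψ = 0.479, H_out = 15.507 kJ/mol
  T = 336.8 K: K = (3.314, 0.590, 0.201), RR gives ψ = 0.361, H_out = 11.000 kJ/mol
  T = 331.7 K: K = (3.070, 0.545, 0.185), RR gives ψ = 0.300, H_out = 8.596 kJ/mol
  T = 329.1 K: K = (2.950, 0.523, 0.177), RR gives ψ = 0.268, H_out = 7.314 kJ/mol
  T = 330.4 K: K = (3.009, 0.534, 0.181), RR gives ψ = 0.284, H_out = 7.961 kJ/mol
Linear interpolation between T = 330.4 (H_out = 7.961) and T = 331.7 (H_out = 8.596) on hF = 8.547 gives T ≈ 331.6 K, at which ψ = 0.30.

T = 331.6 K, V/F = 0.30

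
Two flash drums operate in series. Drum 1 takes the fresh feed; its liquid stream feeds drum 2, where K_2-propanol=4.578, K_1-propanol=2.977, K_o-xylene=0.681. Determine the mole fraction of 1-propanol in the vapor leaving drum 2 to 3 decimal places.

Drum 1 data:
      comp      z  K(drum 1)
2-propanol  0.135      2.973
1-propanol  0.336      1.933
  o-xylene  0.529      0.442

Drum 1:
Material balance + equilibrium reduce to Σ zᵢ(Kᵢ−1)/(1+ψ₁(Kᵢ−1)) = 0.
Feasibility: ΣzᵢKᵢ = 1.285, Σzᵢ/Kᵢ = 1.416 — both > 1, two phases present.
Newton iteration, ψ₁⁰ = 0.5:
  ψ₁ = 0.500: g = -0.0616, g' = -0.586 → ψ₁ = 0.395
Converged at ψ₁ = 0.395.
Drum-1 compositions:
  2-propanol: x = 0.076, y = 0.226
  1-propanol: x = 0.245, y = 0.475
  o-xylene: x = 0.679, y = 0.300
Drum-2 feed = drum-1 liquid: z₂ = (0.0759, 0.2455, 0.6787).
Drum 2:
Material balance + equilibrium reduce to Σ zᵢ(Kᵢ−1)/(1+ψ₂(Kᵢ−1)) = 0.
Feasibility: ΣzᵢKᵢ = 1.540, Σzᵢ/Kᵢ = 1.096 — both > 1, two phases present.
Newton iteration, ψ₂⁰ = 0.34:
  ψ₂ = 0.340: g = 0.1698, g' = -0.628 → ψ₂ = 0.611
  ψ₂ = 0.611: g = 0.0362, g' = -0.399 → ψ₂ = 0.701
  ψ₂ = 0.701: g = 0.0018, g' = -0.362 → ψ₂ = 0.706
Converged at ψ₂ = 0.706.
  2-propanol: x = 0.022, y = 0.098
  1-propanol: x = 0.102, y = 0.305
  o-xylene: x = 0.876, y = 0.597

y_1-propanol (drum 2) = 0.305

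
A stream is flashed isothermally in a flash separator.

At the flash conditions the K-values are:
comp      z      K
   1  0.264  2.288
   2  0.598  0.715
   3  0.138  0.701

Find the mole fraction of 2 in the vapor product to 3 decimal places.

Material balance + equilibrium reduce to Σ zᵢ(Kᵢ−1)/(1+β(Kᵢ−1)) = 0.
g(0) = ΣzᵢKᵢ − 1 = 0.128 and g(1) = 1 − Σzᵢ/Kᵢ = -0.149, so a root lies in (0, 1).
Newton iteration, β⁰ = 0.66:
  β = 0.660: g = -0.0775, g' = -0.221 → β = 0.309
  β = 0.309: g = 0.0109, g' = -0.298 → β = 0.346
Converged at β = 0.346.
Compositions from xᵢ = zᵢ/(1+β(Kᵢ−1)), yᵢ = Kᵢxᵢ:
  1: x = 0.183, y = 0.418
  2: x = 0.664, y = 0.474
  3: x = 0.154, y = 0.108

y_2 = 0.474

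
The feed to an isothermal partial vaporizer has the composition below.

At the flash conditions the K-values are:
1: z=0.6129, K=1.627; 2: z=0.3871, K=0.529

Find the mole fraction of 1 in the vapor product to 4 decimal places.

y_1 = 0.6979

Binary case is linear: z₁(K₁−1)(1+ψ(K₂−1)) + z₂(K₂−1)(1+ψ(K₁−1)) = 0
⇒ ψ = [z₁(K₁−1)+z₂(K₂−1)] / [−(K₁−1)(K₂−1)] = 0.20196/0.29532 = 0.6839
Compositions from xᵢ = zᵢ/(1+ψ(Kᵢ−1)), yᵢ = Kᵢxᵢ:
  1: x = 0.4290, y = 0.6979
  2: x = 0.5710, y = 0.3021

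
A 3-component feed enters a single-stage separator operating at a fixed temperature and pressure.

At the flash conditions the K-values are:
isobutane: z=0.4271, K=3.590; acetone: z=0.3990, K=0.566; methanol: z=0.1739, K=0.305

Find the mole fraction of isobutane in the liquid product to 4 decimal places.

Material balance + equilibrium reduce to Σ zᵢ(Kᵢ−1)/(1+ψ(Kᵢ−1)) = 0.
Check two-phase: ΣzᵢKᵢ = 1.8122 > 1 and Σzᵢ/Kᵢ = 1.3941 > 1, so g(0) = 0.8122 > 0 and g(1) = -0.3941 < 0.
Iterate (Newton) starting at ψ = 0.5:
  ψ = 0.5000: g = 0.07562, g' = -0.8638 → ψ = 0.5875
  ψ = 0.5875: g = 0.00196, g' = -0.8259 → ψ = 0.5899
Converged at ψ = 0.5899.
Compositions from xᵢ = zᵢ/(1+ψ(Kᵢ−1)), yᵢ = Kᵢxᵢ:
  isobutane: x = 0.1690, y = 0.6066
  acetone: x = 0.5363, y = 0.3035
  methanol: x = 0.2947, y = 0.0899

x_isobutane = 0.1690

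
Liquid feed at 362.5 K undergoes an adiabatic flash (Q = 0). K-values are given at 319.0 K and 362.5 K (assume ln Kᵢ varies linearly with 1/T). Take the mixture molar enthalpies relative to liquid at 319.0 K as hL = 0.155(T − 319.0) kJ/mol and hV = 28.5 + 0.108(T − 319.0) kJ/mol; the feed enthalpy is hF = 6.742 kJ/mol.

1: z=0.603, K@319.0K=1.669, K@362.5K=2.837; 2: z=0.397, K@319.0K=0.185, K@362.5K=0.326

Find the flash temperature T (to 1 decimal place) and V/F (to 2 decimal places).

Adiabatic flash: solve Rachford–Rice at each trial T, then check hF = ψ·hV(T) + (1−ψ)·hL(T).
  T = 319.0 K: K = (1.669, 0.185), RR gives ψ = 0.146, H_out = 4.174 kJ/mol
  T = 362.5 K: K = (2.837, 0.326), RR gives ψ = 0.679, H_out = 24.694 kJ/mol
  T = 340.8 K: K = (2.214, 0.250), RR gives ψ = 0.477, H_out = 16.495 kJ/mol
  T = 329.9 K: K = (1.931, 0.216), RR gives ψ = 0.343, H_out = 11.294 kJ/mol
  T = 324.4 K: K = (1.796, 0.200), RR gives ψ = 0.255, H_out = 8.051 kJ/mol
  T = 321.7 K: K = (1.732, 0.192), RR gives ψ = 0.204, H_out = 6.219 kJ/mol
  T = 323.0 K: K = (1.763, 0.196), RR gives ψ = 0.230, H_out = 7.125 kJ/mol
  T = 322.4 K: K = (1.749, 0.194), RR gives ψ = 0.218, H_out = 6.713 kJ/mol
Linear interpolation between T = 322.4 (H_out = 6.713) and T = 323.0 (H_out = 7.125) on hF = 6.742 gives T ≈ 322.4 K, at which ψ = 0.22.

T = 322.4 K, V/F = 0.22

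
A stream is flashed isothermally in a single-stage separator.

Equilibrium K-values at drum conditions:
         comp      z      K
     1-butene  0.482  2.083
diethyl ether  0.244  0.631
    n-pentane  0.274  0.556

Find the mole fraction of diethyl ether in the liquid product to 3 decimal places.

x_diethyl ether = 0.329

Rachford–Rice: g(β) = Σ zᵢ(Kᵢ−1)/(1+β(Kᵢ−1)) = 0.
Check two-phase: ΣzᵢKᵢ = 1.310 > 1 and Σzᵢ/Kᵢ = 1.111 > 1, so g(0) = 0.310 > 0 and g(1) = -0.111 < 0.
Newton–Raphson from β = 0.5:
  β = 0.500: g = 0.0719, g' = -0.377 → β = 0.691
  β = 0.691: g = 0.0024, g' = -0.357 → β = 0.697
Converged at β = 0.697.
Compositions from xᵢ = zᵢ/(1+β(Kᵢ−1)), yᵢ = Kᵢxᵢ:
  1-butene: x = 0.275, y = 0.572
  diethyl ether: x = 0.329, y = 0.207
  n-pentane: x = 0.397, y = 0.221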